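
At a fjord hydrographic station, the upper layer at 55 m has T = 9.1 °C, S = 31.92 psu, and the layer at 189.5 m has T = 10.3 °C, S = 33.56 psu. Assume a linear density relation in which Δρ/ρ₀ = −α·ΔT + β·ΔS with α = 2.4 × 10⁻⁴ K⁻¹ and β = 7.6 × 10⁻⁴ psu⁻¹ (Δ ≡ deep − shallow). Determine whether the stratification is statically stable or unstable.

ΔT = 10.3 − 9.1 = +1.2 K and ΔS = 33.56 − 31.92 = +1.64 psu (deep − shallow).
−αΔT = -2.88 × 10⁻⁴; βΔS = 1.2464 × 10⁻³; sum Δρ/ρ₀ = 9.584 × 10⁻⁴.
Δρ/ρ₀ > 0, so Δρ > 0: deeper water is denser → statically stable.

stable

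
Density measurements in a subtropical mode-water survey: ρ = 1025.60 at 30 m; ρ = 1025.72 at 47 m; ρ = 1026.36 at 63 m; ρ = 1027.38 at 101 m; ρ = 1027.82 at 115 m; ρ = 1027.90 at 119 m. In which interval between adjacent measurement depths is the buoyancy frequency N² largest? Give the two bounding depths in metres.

47–63 m

Compute the density gradient over each adjacent pair:
  30–47 m: Δρ/Δz = 0.12/17 = 7.1 × 10⁻³ kg m⁻⁴
  47–63 m: Δρ/Δz = 0.64/16 = 0.040 kg m⁻⁴
  63–101 m: Δρ/Δz = 1.02/38 = 0.027 kg m⁻⁴
  101–115 m: Δρ/Δz = 0.44/14 = 0.031 kg m⁻⁴
  115–119 m: Δρ/Δz = 0.08/4 = 0.020 kg m⁻⁴
The largest gradient is in the 47–63 m interval — the pycnocline.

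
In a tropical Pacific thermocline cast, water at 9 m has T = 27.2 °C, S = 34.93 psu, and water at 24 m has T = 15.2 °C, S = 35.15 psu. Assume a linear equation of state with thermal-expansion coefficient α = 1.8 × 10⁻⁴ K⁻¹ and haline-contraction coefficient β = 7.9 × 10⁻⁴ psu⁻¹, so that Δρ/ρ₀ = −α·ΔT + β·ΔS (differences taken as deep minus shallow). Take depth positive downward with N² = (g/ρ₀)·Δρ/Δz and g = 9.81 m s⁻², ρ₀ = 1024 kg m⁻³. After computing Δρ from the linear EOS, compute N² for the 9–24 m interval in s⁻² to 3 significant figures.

ΔT = -12.0 K, ΔS = +0.22 psu (deep − shallow).
Δρ/ρ₀ = −αΔT + βΔS = 2.16 × 10⁻³ + 1.738 × 10⁻⁴ = 2.3338 × 10⁻³, so Δρ ≈ 2.390 kg m⁻³.
N² = (g/ρ₀)·Δρ/Δz = g·(Δρ/ρ₀)/Δz = 9.81 × 2.3338 × 10⁻³ / 15 = 1.5263 × 10⁻³ s⁻² ≈ 1.53 × 10⁻³ s⁻².

1.53 × 10⁻³ s⁻²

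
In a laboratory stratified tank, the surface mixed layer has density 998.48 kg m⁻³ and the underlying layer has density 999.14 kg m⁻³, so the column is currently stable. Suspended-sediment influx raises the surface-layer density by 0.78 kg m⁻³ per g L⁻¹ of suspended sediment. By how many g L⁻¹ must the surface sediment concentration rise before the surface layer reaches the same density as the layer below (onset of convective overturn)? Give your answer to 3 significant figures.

Density deficit of the surface layer: 999.14 − 998.48 = 0.66 kg m⁻³.
Required change = 0.66 / 0.78 = 0.846 g L⁻¹.

0.846 g L⁻¹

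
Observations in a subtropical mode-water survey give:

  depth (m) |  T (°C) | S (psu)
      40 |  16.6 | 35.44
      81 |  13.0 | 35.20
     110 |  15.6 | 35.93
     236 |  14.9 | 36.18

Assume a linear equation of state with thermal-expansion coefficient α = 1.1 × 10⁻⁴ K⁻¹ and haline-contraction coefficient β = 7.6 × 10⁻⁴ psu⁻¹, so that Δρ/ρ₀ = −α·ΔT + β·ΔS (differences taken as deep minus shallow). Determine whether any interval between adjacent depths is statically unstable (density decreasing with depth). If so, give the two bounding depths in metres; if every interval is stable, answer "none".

Evaluate Δρ/ρ₀ = −αΔT + βΔS across each adjacent pair:
  40–81 m: −αΔT+βΔS = −(1.1 × 10⁻⁴)(-3.6)+(7.6 × 10⁻⁴)(-0.24) = 2.1 × 10⁻⁴ → stable
  81–110 m: −αΔT+βΔS = −(1.1 × 10⁻⁴)(+2.6)+(7.6 × 10⁻⁴)(+0.73) = 2.7 × 10⁻⁴ → stable
  110–236 m: −αΔT+βΔS = −(1.1 × 10⁻⁴)(-0.7)+(7.6 × 10⁻⁴)(+0.25) = 2.7 × 10⁻⁴ → stable
Every interval has Δρ > 0: the column is stably stratified throughout.

none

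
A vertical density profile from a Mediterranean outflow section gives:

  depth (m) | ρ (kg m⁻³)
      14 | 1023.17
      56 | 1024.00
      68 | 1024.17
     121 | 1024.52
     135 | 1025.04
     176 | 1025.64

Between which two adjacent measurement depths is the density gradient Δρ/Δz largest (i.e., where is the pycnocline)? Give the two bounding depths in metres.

121–135 m

Compute the density gradient over each adjacent pair:
  14–56 m: Δρ/Δz = 0.83/42 = 0.020 kg m⁻⁴
  56–68 m: Δρ/Δz = 0.17/12 = 0.014 kg m⁻⁴
  68–121 m: Δρ/Δz = 0.35/53 = 6.6 × 10⁻³ kg m⁻⁴
  121–135 m: Δρ/Δz = 0.52/14 = 0.037 kg m⁻⁴
  135–176 m: Δρ/Δz = 0.60/41 = 0.015 kg m⁻⁴
The largest gradient is in the 121–135 m interval — the pycnocline.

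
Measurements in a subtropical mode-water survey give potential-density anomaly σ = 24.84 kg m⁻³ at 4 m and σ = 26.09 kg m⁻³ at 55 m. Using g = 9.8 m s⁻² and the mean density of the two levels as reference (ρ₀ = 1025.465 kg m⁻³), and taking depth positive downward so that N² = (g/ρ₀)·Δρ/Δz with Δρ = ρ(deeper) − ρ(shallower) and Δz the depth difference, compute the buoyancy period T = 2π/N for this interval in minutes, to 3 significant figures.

6.84 min

Δρ = 1026.09 − 1024.84 = 1.25 kg m⁻³ over Δz = 55 − 4 = 51 m.
N² = (9.8/1025.465) × (1.25/51) = 2.3423 × 10⁻⁴ s⁻².
N = √(2.3423 × 10⁻⁴) = 0.015305 rad s⁻¹, so T = 2π/N = 410.53 s = 6.8422 min ≈ 6.84 min.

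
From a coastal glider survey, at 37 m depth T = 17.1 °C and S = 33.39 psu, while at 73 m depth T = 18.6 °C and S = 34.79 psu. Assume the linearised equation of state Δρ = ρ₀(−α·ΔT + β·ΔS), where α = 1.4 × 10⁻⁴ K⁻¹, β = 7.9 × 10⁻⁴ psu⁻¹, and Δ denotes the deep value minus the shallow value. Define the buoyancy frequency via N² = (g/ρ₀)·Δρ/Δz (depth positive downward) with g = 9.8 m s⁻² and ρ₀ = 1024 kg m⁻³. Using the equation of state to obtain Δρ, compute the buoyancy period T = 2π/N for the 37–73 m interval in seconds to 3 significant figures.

ΔT = +1.5 K, ΔS = +1.40 psu (deep − shallow).
Δρ/ρ₀ = −αΔT + βΔS = -2.10 × 10⁻⁴ + 1.106 × 10⁻³ = 8.96 × 10⁻⁴, so Δρ ≈ 0.9175 kg m⁻³.
N² = (g/ρ₀)·Δρ/Δz = g·(Δρ/ρ₀)/Δz = 9.8 × 8.96 × 10⁻⁴ / 36 = 2.4391 × 10⁻⁴ s⁻².
N = √(2.4391 × 10⁻⁴) = 0.015618 rad s⁻¹ → T = 2π/N = 402.30 s ≈ 402 s.

402 s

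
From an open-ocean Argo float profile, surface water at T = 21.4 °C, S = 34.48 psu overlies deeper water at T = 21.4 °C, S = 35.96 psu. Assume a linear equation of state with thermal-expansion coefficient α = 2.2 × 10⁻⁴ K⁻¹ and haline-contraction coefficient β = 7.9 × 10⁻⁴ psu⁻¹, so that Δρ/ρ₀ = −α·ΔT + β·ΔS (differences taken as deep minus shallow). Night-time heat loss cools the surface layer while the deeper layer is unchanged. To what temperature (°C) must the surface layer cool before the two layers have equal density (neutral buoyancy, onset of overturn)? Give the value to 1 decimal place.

Neutral buoyancy requires Δρ = 0, i.e. −α(T_deep − T_surf′) + β(S_deep − S_surf) = 0.
T_surf′ = T_deep − (β/α)·ΔS = 21.4 − (7.9 × 10⁻⁴/2.2 × 10⁻⁴)·(+1.48) = 16.085 °C.
Cooling required: 21.4 − (16.085) = 5.315 °C.

16.1 °C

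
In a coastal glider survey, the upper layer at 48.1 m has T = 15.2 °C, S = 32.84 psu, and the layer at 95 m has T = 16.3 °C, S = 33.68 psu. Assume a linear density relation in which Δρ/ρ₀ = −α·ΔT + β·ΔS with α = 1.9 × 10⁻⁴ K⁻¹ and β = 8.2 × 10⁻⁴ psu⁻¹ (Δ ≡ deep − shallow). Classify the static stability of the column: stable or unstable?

ΔT = 16.3 − 15.2 = +1.1 K and ΔS = 33.68 − 32.84 = +0.84 psu (deep − shallow).
−αΔT = -2.09 × 10⁻⁴; βΔS = 6.888 × 10⁻⁴; sum Δρ/ρ₀ = 4.798 × 10⁻⁴.
Δρ/ρ₀ > 0, so Δρ > 0: deeper water is denser → statically stable.

stable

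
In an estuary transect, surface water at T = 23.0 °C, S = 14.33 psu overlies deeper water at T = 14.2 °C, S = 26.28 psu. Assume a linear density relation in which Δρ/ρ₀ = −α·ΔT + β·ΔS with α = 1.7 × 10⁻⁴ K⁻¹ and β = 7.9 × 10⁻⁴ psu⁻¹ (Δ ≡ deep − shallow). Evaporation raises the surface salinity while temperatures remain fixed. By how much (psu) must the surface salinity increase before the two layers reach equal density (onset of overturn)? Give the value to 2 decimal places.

13.84 psu

Neutral buoyancy requires −α(T_deep − T_surf) + β(S_deep − S_surf′) = 0.
S_surf′ = S_deep − (α/β)·ΔT = 26.28 − (1.7 × 10⁻⁴/7.9 × 10⁻⁴)·(-8.8) = 28.1737 psu.
Increase required: 28.1737 − 14.33 = 13.8437 psu.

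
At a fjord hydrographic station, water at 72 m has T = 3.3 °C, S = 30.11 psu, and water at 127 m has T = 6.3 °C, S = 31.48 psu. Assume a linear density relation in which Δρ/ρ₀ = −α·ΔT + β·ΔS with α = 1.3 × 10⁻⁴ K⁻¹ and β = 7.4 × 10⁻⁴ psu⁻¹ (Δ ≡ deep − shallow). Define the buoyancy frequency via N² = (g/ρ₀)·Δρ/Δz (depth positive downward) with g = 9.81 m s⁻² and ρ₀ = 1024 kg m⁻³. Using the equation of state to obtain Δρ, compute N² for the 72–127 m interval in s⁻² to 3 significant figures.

1.11 × 10⁻⁴ s⁻²

ΔT = +3.0 K, ΔS = +1.37 psu (deep − shallow).
Δρ/ρ₀ = −αΔT + βΔS = -3.90 × 10⁻⁴ + 1.0138 × 10⁻³ = 6.238 × 10⁻⁴, so Δρ ≈ 0.6388 kg m⁻³.
N² = (g/ρ₀)·Δρ/Δz = g·(Δρ/ρ₀)/Δz = 9.81 × 6.238 × 10⁻⁴ / 55 = 1.1126 × 10⁻⁴ s⁻² ≈ 1.11 × 10⁻⁴ s⁻².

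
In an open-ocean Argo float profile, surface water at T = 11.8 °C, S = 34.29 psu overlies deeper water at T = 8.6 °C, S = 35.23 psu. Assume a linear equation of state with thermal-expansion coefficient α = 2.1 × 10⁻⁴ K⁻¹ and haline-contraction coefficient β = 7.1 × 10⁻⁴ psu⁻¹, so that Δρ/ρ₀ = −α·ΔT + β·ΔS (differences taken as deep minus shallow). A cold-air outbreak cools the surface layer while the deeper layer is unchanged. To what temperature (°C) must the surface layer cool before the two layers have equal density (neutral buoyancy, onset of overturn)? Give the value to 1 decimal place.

5.4 °C

Neutral buoyancy requires Δρ = 0, i.e. −α(T_deep − T_surf′) + β(S_deep − S_surf) = 0.
T_surf′ = T_deep − (β/α)·ΔS = 8.6 − (7.1 × 10⁻⁴/2.1 × 10⁻⁴)·(+0.94) = 5.422 °C.
Cooling required: 11.8 − (5.422) = 6.378 °C.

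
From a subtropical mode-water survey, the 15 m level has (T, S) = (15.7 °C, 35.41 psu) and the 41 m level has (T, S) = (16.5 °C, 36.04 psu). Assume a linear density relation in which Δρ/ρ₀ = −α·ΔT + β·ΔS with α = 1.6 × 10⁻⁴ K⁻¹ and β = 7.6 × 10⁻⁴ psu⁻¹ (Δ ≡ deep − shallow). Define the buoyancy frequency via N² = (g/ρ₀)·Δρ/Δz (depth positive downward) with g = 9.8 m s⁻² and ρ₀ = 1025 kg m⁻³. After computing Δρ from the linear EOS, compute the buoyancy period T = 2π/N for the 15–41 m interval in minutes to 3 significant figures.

9.11 min

ΔT = +0.8 K, ΔS = +0.63 psu (deep − shallow).
Δρ/ρ₀ = −αΔT + βΔS = -1.28 × 10⁻⁴ + 4.788 × 10⁻⁴ = 3.508 × 10⁻⁴, so Δρ ≈ 0.3596 kg m⁻³.
N² = (g/ρ₀)·Δρ/Δz = g·(Δρ/ρ₀)/Δz = 9.8 × 3.508 × 10⁻⁴ / 26 = 1.3222 × 10⁻⁴ s⁻².
N = √(1.3222 × 10⁻⁴) = 0.011499 rad s⁻¹ → T = 2π/N = 546.41 s = 9.1068 min ≈ 9.11 min.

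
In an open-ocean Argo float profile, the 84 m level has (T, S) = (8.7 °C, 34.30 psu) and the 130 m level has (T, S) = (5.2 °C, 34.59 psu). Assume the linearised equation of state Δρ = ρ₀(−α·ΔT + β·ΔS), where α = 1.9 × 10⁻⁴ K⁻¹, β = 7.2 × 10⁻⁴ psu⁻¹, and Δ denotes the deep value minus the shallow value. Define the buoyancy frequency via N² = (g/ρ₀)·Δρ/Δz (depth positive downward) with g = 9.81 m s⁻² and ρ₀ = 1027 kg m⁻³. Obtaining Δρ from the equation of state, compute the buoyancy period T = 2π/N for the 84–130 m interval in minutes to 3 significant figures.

ΔT = -3.5 K, ΔS = +0.29 psu (deep − shallow).
Δρ/ρ₀ = −αΔT + βΔS = 6.65 × 10⁻⁴ + 2.088 × 10⁻⁴ = 8.738 × 10⁻⁴, so Δρ ≈ 0.8974 kg m⁻³.
N² = (g/ρ₀)·Δρ/Δz = g·(Δρ/ρ₀)/Δz = 9.81 × 8.738 × 10⁻⁴ / 46 = 1.8635 × 10⁻⁴ s⁻².
N = √(1.8635 × 10⁻⁴) = 0.013651 rad s⁻¹ → T = 2π/N = 460.27 s = 7.6712 min ≈ 7.67 min.

7.67 min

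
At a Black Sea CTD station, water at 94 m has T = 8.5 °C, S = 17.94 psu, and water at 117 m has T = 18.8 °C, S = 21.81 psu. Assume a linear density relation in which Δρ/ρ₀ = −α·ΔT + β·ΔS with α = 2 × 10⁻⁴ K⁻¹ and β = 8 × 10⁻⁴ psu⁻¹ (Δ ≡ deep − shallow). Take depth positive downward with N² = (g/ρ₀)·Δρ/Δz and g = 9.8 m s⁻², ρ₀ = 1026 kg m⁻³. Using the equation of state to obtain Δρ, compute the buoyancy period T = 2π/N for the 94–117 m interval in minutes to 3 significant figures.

4.98 min

ΔT = +10.3 K, ΔS = +3.87 psu (deep − shallow).
Δρ/ρ₀ = −αΔT + βΔS = -2.06 × 10⁻³ + 3.096 × 10⁻³ = 1.036 × 10⁻³, so Δρ ≈ 1.063 kg m⁻³.
N² = (g/ρ₀)·Δρ/Δz = g·(Δρ/ρ₀)/Δz = 9.8 × 1.036 × 10⁻³ / 23 = 4.4143 × 10⁻⁴ s⁻².
N = √(4.4143 × 10⁻⁴) = 0.021010 rad s⁻¹ → T = 2π/N = 299.06 s = 4.9843 min ≈ 4.98 min.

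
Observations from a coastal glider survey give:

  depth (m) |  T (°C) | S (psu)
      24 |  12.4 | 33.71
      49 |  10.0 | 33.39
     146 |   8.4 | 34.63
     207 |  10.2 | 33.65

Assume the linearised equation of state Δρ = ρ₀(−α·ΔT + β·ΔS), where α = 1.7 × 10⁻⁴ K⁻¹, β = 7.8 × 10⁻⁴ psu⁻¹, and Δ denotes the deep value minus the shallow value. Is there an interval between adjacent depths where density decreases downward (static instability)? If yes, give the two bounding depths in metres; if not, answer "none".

146–207 m

Evaluate Δρ/ρ₀ = −αΔT + βΔS across each adjacent pair:
  24–49 m: −αΔT+βΔS = −(1.7 × 10⁻⁴)(-2.4)+(7.8 × 10⁻⁴)(-0.32) = 1.6 × 10⁻⁴ → stable
  49–146 m: −αΔT+βΔS = −(1.7 × 10⁻⁴)(-1.6)+(7.8 × 10⁻⁴)(+1.24) = 1.2 × 10⁻³ → stable
  146–207 m: −αΔT+βΔS = −(1.7 × 10⁻⁴)(+1.8)+(7.8 × 10⁻⁴)(-0.98) = -1.1 × 10⁻³ → UNSTABLE
The 146–207 m interval has Δρ < 0: lighter water underlies denser water.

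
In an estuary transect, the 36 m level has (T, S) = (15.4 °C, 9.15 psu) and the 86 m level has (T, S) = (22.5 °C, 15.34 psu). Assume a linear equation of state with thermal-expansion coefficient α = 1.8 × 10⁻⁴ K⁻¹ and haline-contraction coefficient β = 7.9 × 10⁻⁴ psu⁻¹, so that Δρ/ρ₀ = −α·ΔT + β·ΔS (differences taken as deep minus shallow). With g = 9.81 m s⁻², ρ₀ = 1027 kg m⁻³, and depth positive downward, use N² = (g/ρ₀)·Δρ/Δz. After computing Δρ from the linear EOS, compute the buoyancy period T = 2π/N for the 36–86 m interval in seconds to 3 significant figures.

ΔT = +7.1 K, ΔS = +6.19 psu (deep − shallow).
Δρ/ρ₀ = −αΔT + βΔS = -1.278 × 10⁻³ + 4.8901 × 10⁻³ = 3.6121 × 10⁻³, so Δρ ≈ 3.710 kg m⁻³.
N² = (g/ρ₀)·Δρ/Δz = g·(Δρ/ρ₀)/Δz = 9.81 × 3.6121 × 10⁻³ / 50 = 7.0869 × 10⁻⁴ s⁻².
N = √(7.0869 × 10⁻⁴) = 0.026621 rad s⁻¹ → T = 2π/N = 236.02 s ≈ 236 s.

236 s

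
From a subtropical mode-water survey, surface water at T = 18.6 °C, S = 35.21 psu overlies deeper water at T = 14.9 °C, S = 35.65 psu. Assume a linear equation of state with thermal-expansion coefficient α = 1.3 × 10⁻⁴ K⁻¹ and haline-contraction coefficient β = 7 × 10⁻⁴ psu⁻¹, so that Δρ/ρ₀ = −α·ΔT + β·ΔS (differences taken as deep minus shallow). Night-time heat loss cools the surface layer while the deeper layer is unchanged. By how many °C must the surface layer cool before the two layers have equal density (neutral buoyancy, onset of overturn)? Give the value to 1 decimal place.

6.1 °C

Neutral buoyancy requires Δρ = 0, i.e. −α(T_deep − T_surf′) + β(S_deep − S_surf) = 0.
T_surf′ = T_deep − (β/α)·ΔS = 14.9 − (7 × 10⁻⁴/1.3 × 10⁻⁴)·(+0.44) = 12.531 °C.
Cooling required: 18.6 − (12.531) = 6.069 °C.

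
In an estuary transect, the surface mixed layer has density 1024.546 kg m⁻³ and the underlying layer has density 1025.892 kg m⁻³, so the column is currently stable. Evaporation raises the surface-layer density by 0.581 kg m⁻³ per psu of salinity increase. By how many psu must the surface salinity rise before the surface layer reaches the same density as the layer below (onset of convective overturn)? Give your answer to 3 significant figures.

2.32 psu

Density deficit of the surface layer: 1025.892 − 1024.546 = 1.346 kg m⁻³.
Required change = 1.346 / 0.581 = 2.32 psu.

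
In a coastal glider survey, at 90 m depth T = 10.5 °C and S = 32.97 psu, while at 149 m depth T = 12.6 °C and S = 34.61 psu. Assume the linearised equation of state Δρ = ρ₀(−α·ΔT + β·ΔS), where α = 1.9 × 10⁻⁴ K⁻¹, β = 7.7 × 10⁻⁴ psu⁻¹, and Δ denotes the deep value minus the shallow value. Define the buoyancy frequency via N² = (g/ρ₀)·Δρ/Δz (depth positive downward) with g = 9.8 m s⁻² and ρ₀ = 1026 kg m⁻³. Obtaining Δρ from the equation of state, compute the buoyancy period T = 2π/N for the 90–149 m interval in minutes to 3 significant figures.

ΔT = +2.1 K, ΔS = +1.64 psu (deep − shallow).
Δρ/ρ₀ = −αΔT + βΔS = -3.99 × 10⁻⁴ + 1.2628 × 10⁻³ = 8.638 × 10⁻⁴, so Δρ ≈ 0.8863 kg m⁻³.
N² = (g/ρ₀)·Δρ/Δz = g·(Δρ/ρ₀)/Δz = 9.8 × 8.638 × 10⁻⁴ / 59 = 1.4348 × 10⁻⁴ s⁻².
N = √(1.4348 × 10⁻⁴) = 0.011978 rad s⁻¹ → T = 2π/N = 524.56 s = 8.7427 min ≈ 8.74 min.

8.74 min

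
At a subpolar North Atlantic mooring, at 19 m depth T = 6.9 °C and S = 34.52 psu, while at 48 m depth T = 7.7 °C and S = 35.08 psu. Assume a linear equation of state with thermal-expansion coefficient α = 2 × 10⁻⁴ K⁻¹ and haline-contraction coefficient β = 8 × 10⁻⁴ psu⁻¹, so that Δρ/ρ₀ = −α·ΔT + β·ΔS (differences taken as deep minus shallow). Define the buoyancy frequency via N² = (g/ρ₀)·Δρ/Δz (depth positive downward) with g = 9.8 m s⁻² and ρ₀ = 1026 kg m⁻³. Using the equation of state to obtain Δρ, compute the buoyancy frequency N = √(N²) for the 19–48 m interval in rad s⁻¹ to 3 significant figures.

ΔT = +0.8 K, ΔS = +0.56 psu (deep − shallow).
Δρ/ρ₀ = −αΔT + βΔS = -1.60 × 10⁻⁴ + 4.48 × 10⁻⁴ = 2.88 × 10⁻⁴, so Δρ ≈ 0.2955 kg m⁻³.
N² = (g/ρ₀)·Δρ/Δz = g·(Δρ/ρ₀)/Δz = 9.8 × 2.88 × 10⁻⁴ / 29 = 9.7324 × 10⁻⁵ s⁻².
N = √(9.7324 × 10⁻⁵) = 9.8653 × 10⁻³ rad s⁻¹ ≈ 9.87 × 10⁻³ rad s⁻¹.

9.87 × 10⁻³ rad s⁻¹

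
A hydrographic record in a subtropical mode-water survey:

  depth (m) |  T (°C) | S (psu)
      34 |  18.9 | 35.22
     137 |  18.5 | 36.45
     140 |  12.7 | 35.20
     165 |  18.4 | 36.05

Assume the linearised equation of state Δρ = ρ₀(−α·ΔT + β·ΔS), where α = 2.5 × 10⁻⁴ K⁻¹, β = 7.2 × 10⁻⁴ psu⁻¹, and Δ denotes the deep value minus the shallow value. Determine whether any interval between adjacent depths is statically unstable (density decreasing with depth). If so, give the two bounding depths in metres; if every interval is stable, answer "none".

Evaluate Δρ/ρ₀ = −αΔT + βΔS across each adjacent pair:
  34–137 m: −αΔT+βΔS = −(2.5 × 10⁻⁴)(-0.4)+(7.2 × 10⁻⁴)(+1.23) = 9.9 × 10⁻⁴ → stable
  137–140 m: −αΔT+βΔS = −(2.5 × 10⁻⁴)(-5.8)+(7.2 × 10⁻⁴)(-1.25) = 5.5 × 10⁻⁴ → stable
  140–165 m: −αΔT+βΔS = −(2.5 × 10⁻⁴)(+5.7)+(7.2 × 10⁻⁴)(+0.85) = -8.1 × 10⁻⁴ → UNSTABLE
The 140–165 m interval has Δρ < 0: lighter water underlies denser water.

140–165 m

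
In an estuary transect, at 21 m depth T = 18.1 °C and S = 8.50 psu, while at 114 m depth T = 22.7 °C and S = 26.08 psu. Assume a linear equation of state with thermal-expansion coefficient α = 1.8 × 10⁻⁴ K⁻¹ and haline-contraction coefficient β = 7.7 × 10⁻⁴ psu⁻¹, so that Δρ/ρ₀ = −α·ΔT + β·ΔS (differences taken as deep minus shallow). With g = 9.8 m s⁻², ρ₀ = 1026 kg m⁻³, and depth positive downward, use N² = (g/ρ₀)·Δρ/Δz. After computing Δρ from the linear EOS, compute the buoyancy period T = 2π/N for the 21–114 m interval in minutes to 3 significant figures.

ΔT = +4.6 K, ΔS = +17.58 psu (deep − shallow).
Δρ/ρ₀ = −αΔT + βΔS = -8.28 × 10⁻⁴ + 0.0135366 = 0.0127086, so Δρ ≈ 13.04 kg m⁻³.
N² = (g/ρ₀)·Δρ/Δz = g·(Δρ/ρ₀)/Δz = 9.8 × 0.0127086 / 93 = 1.3392 × 10⁻³ s⁻².
N = √(1.3392 × 10⁻³) = 0.036595 rad s⁻¹ → T = 2π/N = 171.70 s = 2.8617 min ≈ 2.86 min.

2.86 min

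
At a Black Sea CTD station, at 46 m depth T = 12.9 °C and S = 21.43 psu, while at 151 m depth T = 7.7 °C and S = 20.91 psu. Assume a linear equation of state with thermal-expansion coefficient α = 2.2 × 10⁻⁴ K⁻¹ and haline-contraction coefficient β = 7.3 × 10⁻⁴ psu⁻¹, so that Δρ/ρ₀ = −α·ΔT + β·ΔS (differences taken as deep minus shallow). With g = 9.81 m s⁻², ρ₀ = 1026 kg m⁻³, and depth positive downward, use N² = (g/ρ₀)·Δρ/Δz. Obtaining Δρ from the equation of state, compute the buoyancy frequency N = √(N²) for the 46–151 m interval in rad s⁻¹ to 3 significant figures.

8.45 × 10⁻³ rad s⁻¹

ΔT = -5.2 K, ΔS = -0.52 psu (deep − shallow).
Δρ/ρ₀ = −αΔT + βΔS = 1.144 × 10⁻³ − 3.796 × 10⁻⁴ = 7.644 × 10⁻⁴, so Δρ ≈ 0.7843 kg m⁻³.
N² = (g/ρ₀)·Δρ/Δz = g·(Δρ/ρ₀)/Δz = 9.81 × 7.644 × 10⁻⁴ / 105 = 7.1417 × 10⁻⁵ s⁻².
N = √(7.1417 × 10⁻⁵) = 8.4509 × 10⁻³ rad s⁻¹ ≈ 8.45 × 10⁻³ rad s⁻¹.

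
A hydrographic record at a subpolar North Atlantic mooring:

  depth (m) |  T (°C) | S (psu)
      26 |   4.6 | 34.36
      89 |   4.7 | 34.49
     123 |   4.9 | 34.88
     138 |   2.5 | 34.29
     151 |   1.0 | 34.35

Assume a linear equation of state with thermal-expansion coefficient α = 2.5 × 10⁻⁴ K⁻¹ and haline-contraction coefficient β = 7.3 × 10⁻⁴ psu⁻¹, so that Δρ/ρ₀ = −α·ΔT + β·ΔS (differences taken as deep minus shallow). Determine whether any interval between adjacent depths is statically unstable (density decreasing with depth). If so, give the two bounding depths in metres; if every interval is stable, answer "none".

none

Evaluate Δρ/ρ₀ = −αΔT + βΔS across each adjacent pair:
  26–89 m: −αΔT+βΔS = −(2.5 × 10⁻⁴)(+0.1)+(7.3 × 10⁻⁴)(+0.13) = 7.0 × 10⁻⁵ → stable
  89–123 m: −αΔT+βΔS = −(2.5 × 10⁻⁴)(+0.2)+(7.3 × 10⁻⁴)(+0.39) = 2.3 × 10⁻⁴ → stable
  123–138 m: −αΔT+βΔS = −(2.5 × 10⁻⁴)(-2.4)+(7.3 × 10⁻⁴)(-0.59) = 1.7 × 10⁻⁴ → stable
  138–151 m: −αΔT+βΔS = −(2.5 × 10⁻⁴)(-1.5)+(7.3 × 10⁻⁴)(+0.06) = 4.2 × 10⁻⁴ → stable
Every interval has Δρ > 0: the column is stably stratified throughout.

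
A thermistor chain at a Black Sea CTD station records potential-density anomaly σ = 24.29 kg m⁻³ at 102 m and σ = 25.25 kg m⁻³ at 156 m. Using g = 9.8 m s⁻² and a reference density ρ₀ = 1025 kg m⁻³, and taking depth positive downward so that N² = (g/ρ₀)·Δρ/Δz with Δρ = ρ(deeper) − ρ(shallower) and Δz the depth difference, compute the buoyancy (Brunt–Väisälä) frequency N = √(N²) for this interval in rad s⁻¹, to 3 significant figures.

0.0130 rad s⁻¹

Δρ = 1025.25 − 1024.29 = 0.96 kg m⁻³ over Δz = 156 − 102 = 54 m.
N² = (9.8/1025) × (0.96/54) = 1.6997 × 10⁻⁴ s⁻².
N = √(1.6997 × 10⁻⁴) = 0.013037 rad s⁻¹ ≈ 0.0130 rad s⁻¹.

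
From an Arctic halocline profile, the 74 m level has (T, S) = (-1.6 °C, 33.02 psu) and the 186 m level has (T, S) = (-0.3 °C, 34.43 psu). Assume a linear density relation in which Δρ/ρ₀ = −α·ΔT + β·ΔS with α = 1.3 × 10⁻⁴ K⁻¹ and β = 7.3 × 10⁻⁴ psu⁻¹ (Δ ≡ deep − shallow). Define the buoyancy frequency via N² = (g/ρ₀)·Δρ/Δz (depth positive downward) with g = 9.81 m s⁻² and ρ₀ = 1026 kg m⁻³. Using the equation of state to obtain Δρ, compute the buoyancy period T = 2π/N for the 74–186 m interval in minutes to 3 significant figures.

12.1 min

ΔT = +1.3 K, ΔS = +1.41 psu (deep − shallow).
Δρ/ρ₀ = −αΔT + βΔS = -1.69 × 10⁻⁴ + 1.0293 × 10⁻³ = 8.603 × 10⁻⁴, so Δρ ≈ 0.8827 kg m⁻³.
N² = (g/ρ₀)·Δρ/Δz = g·(Δρ/ρ₀)/Δz = 9.81 × 8.603 × 10⁻⁴ / 112 = 7.5353 × 10⁻⁵ s⁻².
N = √(7.5353 × 10⁻⁵) = 8.6806 × 10⁻³ rad s⁻¹ → T = 2π/N = 723.82 s = 12.064 min ≈ 12.1 min.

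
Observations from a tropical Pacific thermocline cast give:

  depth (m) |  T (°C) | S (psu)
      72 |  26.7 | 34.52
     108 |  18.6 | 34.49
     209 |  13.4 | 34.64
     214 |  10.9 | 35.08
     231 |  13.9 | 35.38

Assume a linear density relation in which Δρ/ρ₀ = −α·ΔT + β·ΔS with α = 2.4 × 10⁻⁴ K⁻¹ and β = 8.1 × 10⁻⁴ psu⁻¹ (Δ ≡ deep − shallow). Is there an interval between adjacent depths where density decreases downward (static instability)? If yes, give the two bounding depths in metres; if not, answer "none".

Evaluate Δρ/ρ₀ = −αΔT + βΔS across each adjacent pair:
  72–108 m: −αΔT+βΔS = −(2.4 × 10⁻⁴)(-8.1)+(8.1 × 10⁻⁴)(-0.03) = 1.9 × 10⁻³ → stable
  108–209 m: −αΔT+βΔS = −(2.4 × 10⁻⁴)(-5.2)+(8.1 × 10⁻⁴)(+0.15) = 1.4 × 10⁻³ → stable
  209–214 m: −αΔT+βΔS = −(2.4 × 10⁻⁴)(-2.5)+(8.1 × 10⁻⁴)(+0.44) = 9.6 × 10⁻⁴ → stable
  214–231 m: −αΔT+βΔS = −(2.4 × 10⁻⁴)(+3.0)+(8.1 × 10⁻⁴)(+0.30) = -4.8 × 10⁻⁴ → UNSTABLE
The 214–231 m interval has Δρ < 0: lighter water underlies denser water.

214–231 m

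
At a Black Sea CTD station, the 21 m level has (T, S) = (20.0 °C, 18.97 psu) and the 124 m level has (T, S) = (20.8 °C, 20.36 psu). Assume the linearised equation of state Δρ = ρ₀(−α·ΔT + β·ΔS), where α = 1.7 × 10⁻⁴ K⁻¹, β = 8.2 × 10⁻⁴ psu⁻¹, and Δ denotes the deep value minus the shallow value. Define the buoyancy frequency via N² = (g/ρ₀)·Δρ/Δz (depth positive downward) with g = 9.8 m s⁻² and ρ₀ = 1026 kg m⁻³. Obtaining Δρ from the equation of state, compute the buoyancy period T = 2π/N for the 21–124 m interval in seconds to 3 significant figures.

643 s

ΔT = +0.8 K, ΔS = +1.39 psu (deep − shallow).
Δρ/ρ₀ = −αΔT + βΔS = -1.36 × 10⁻⁴ + 1.1398 × 10⁻³ = 1.0038 × 10⁻³, so Δρ ≈ 1.030 kg m⁻³.
N² = (g/ρ₀)·Δρ/Δz = g·(Δρ/ρ₀)/Δz = 9.8 × 1.0038 × 10⁻³ / 103 = 9.5507 × 10⁻⁵ s⁻².
N = √(9.5507 × 10⁻⁵) = 9.7728 × 10⁻³ rad s⁻¹ → T = 2π/N = 642.93 s ≈ 643 s.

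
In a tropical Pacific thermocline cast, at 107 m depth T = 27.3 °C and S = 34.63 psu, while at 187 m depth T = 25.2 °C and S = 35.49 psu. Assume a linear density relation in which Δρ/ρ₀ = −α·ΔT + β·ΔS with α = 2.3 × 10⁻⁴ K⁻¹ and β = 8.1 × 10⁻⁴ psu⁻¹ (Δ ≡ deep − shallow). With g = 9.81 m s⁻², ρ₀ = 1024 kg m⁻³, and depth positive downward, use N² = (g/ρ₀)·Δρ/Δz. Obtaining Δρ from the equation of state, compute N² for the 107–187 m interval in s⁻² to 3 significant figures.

ΔT = -2.1 K, ΔS = +0.86 psu (deep − shallow).
Δρ/ρ₀ = −αΔT + βΔS = 4.83 × 10⁻⁴ + 6.966 × 10⁻⁴ = 1.1796 × 10⁻³, so Δρ ≈ 1.208 kg m⁻³.
N² = (g/ρ₀)·Δρ/Δz = g·(Δρ/ρ₀)/Δz = 9.81 × 1.1796 × 10⁻³ / 80 = 1.4465 × 10⁻⁴ s⁻² ≈ 1.45 × 10⁻⁴ s⁻².

1.45 × 10⁻⁴ s⁻²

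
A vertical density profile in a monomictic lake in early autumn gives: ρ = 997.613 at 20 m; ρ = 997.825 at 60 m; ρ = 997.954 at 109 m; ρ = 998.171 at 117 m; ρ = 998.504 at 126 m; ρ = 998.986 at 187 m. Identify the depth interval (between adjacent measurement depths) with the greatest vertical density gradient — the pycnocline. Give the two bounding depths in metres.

117–126 m

Compute the density gradient over each adjacent pair:
  20–60 m: Δρ/Δz = 0.212/40 = 5.3 × 10⁻³ kg m⁻⁴
  60–109 m: Δρ/Δz = 0.129/49 = 2.6 × 10⁻³ kg m⁻⁴
  109–117 m: Δρ/Δz = 0.217/8 = 0.027 kg m⁻⁴
  117–126 m: Δρ/Δz = 0.333/9 = 0.037 kg m⁻⁴
  126–187 m: Δρ/Δz = 0.482/61 = 7.9 × 10⁻³ kg m⁻⁴
The largest gradient is in the 117–126 m interval — the pycnocline.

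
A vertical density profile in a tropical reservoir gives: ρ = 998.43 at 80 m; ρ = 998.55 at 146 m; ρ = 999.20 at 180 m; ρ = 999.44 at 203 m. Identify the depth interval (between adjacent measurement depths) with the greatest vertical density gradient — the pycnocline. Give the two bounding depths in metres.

146–180 m

Compute the density gradient over each adjacent pair:
  80–146 m: Δρ/Δz = 0.12/66 = 1.8 × 10⁻³ kg m⁻⁴
  146–180 m: Δρ/Δz = 0.65/34 = 0.019 kg m⁻⁴
  180–203 m: Δρ/Δz = 0.24/23 = 0.010 kg m⁻⁴
The largest gradient is in the 146–180 m interval — the pycnocline.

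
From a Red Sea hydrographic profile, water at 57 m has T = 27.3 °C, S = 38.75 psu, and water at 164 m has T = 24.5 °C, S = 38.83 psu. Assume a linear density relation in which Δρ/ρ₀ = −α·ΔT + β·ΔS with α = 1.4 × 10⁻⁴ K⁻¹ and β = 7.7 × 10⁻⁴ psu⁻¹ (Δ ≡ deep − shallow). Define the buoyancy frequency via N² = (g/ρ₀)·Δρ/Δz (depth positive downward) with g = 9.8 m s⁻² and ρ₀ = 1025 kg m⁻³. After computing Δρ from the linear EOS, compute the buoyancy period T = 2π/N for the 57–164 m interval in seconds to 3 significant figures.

ΔT = -2.8 K, ΔS = +0.08 psu (deep − shallow).
Δρ/ρ₀ = −αΔT + βΔS = 3.92 × 10⁻⁴ + 6.16 × 10⁻⁵ = 4.536 × 10⁻⁴, so Δρ ≈ 0.4649 kg m⁻³.
N² = (g/ρ₀)·Δρ/Δz = g·(Δρ/ρ₀)/Δz = 9.8 × 4.536 × 10⁻⁴ / 107 = 4.1545 × 10⁻⁵ s⁻².
N = √(4.1545 × 10⁻⁵) = 6.4455 × 10⁻³ rad s⁻¹ → T = 2π/N = 974.82 s ≈ 975 s.

975 s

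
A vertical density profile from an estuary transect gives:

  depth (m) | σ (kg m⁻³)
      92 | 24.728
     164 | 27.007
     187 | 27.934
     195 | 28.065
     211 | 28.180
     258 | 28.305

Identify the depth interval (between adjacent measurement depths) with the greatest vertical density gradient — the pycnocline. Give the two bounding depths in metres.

Compute the density gradient over each adjacent pair:
  92–164 m: Δρ/Δz = 2.279/72 = 0.032 kg m⁻⁴
  164–187 m: Δρ/Δz = 0.927/23 = 0.040 kg m⁻⁴
  187–195 m: Δρ/Δz = 0.131/8 = 0.016 kg m⁻⁴
  195–211 m: Δρ/Δz = 0.115/16 = 7.2 × 10⁻³ kg m⁻⁴
  211–258 m: Δρ/Δz = 0.125/47 = 2.7 × 10⁻³ kg m⁻⁴
The largest gradient is in the 164–187 m interval — the pycnocline.

164–187 m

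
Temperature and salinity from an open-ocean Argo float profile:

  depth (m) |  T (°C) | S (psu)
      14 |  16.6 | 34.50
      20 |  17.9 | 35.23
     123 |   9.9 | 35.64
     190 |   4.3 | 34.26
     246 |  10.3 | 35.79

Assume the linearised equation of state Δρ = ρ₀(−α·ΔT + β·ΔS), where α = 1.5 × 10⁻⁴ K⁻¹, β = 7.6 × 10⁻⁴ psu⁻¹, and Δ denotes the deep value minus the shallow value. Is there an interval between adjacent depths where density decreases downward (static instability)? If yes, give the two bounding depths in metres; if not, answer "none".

Evaluate Δρ/ρ₀ = −αΔT + βΔS across each adjacent pair:
  14–20 m: −αΔT+βΔS = −(1.5 × 10⁻⁴)(+1.3)+(7.6 × 10⁻⁴)(+0.73) = 3.6 × 10⁻⁴ → stable
  20–123 m: −αΔT+βΔS = −(1.5 × 10⁻⁴)(-8.0)+(7.6 × 10⁻⁴)(+0.41) = 1.5 × 10⁻³ → stable
  123–190 m: −αΔT+βΔS = −(1.5 × 10⁻⁴)(-5.6)+(7.6 × 10⁻⁴)(-1.38) = -2.1 × 10⁻⁴ → UNSTABLE
  190–246 m: −αΔT+βΔS = −(1.5 × 10⁻⁴)(+6.0)+(7.6 × 10⁻⁴)(+1.53) = 2.6 × 10⁻⁴ → stable
The 123–190 m interval has Δρ < 0: lighter water underlies denser water.

123–190 m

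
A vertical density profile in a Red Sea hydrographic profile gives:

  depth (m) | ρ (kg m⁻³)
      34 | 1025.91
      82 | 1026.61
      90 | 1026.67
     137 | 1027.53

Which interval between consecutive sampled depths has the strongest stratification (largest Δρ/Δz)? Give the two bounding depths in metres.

Compute the density gradient over each adjacent pair:
  34–82 m: Δρ/Δz = 0.70/48 = 0.015 kg m⁻⁴
  82–90 m: Δρ/Δz = 0.06/8 = 7.5 × 10⁻³ kg m⁻⁴
  90–137 m: Δρ/Δz = 0.86/47 = 0.018 kg m⁻⁴
The largest gradient is in the 90–137 m interval — the pycnocline.

90–137 m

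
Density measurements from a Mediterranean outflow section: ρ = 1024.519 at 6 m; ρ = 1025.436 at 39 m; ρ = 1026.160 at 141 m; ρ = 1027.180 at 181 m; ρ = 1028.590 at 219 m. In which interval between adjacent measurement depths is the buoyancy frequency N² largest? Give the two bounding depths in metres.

181–219 m

Compute the density gradient over each adjacent pair:
  6–39 m: Δρ/Δz = 0.917/33 = 0.028 kg m⁻⁴
  39–141 m: Δρ/Δz = 0.724/102 = 7.1 × 10⁻³ kg m⁻⁴
  141–181 m: Δρ/Δz = 1.020/40 = 0.026 kg m⁻⁴
  181–219 m: Δρ/Δz = 1.410/38 = 0.037 kg m⁻⁴
The largest gradient is in the 181–219 m interval — the pycnocline.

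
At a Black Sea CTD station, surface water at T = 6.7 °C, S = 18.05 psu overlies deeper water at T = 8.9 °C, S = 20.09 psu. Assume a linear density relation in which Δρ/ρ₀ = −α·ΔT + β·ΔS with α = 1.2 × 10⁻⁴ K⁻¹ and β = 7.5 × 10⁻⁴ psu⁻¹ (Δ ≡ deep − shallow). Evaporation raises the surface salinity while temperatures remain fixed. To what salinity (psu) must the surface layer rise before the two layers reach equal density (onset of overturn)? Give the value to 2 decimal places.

Neutral buoyancy requires −α(T_deep − T_surf) + β(S_deep − S_surf′) = 0.
S_surf′ = S_deep − (α/β)·ΔT = 20.09 − (1.2 × 10⁻⁴/7.5 × 10⁻⁴)·(+2.2) = 19.7380 psu.
Increase required: 19.7380 − 18.05 = 1.6880 psu.

19.74 psu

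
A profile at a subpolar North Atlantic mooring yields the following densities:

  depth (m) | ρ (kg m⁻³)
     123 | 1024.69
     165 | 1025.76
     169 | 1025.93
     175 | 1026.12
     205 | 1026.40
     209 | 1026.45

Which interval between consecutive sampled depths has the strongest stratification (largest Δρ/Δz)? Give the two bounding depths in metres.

165–169 m

Compute the density gradient over each adjacent pair:
  123–165 m: Δρ/Δz = 1.07/42 = 0.025 kg m⁻⁴
  165–169 m: Δρ/Δz = 0.17/4 = 0.043 kg m⁻⁴
  169–175 m: Δρ/Δz = 0.19/6 = 0.032 kg m⁻⁴
  175–205 m: Δρ/Δz = 0.28/30 = 9.3 × 10⁻³ kg m⁻⁴
  205–209 m: Δρ/Δz = 0.05/4 = 0.013 kg m⁻⁴
The largest gradient is in the 165–169 m interval — the pycnocline.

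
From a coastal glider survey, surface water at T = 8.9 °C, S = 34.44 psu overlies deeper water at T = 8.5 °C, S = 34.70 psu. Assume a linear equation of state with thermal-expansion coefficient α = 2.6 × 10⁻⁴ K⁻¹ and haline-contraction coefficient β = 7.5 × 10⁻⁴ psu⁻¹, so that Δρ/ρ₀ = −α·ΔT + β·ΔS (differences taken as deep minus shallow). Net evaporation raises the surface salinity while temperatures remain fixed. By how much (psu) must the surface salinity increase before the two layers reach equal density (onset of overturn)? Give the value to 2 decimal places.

Neutral buoyancy requires −α(T_deep − T_surf) + β(S_deep − S_surf′) = 0.
S_surf′ = S_deep − (α/β)·ΔT = 34.70 − (2.6 × 10⁻⁴/7.5 × 10⁻⁴)·(-0.4) = 34.8387 psu.
Increase required: 34.8387 − 34.44 = 0.3987 psu.

0.40 psu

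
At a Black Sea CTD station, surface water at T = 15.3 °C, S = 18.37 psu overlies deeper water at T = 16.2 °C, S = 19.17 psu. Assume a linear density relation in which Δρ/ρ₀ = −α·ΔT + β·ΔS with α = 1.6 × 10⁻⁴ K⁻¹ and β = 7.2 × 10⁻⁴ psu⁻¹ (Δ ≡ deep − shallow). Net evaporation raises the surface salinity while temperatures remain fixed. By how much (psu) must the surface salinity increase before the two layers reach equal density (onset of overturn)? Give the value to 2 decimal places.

0.60 psu

Neutral buoyancy requires −α(T_deep − T_surf) + β(S_deep − S_surf′) = 0.
S_surf′ = S_deep − (α/β)·ΔT = 19.17 − (1.6 × 10⁻⁴/7.2 × 10⁻⁴)·(+0.9) = 18.9700 psu.
Increase required: 18.9700 − 18.37 = 0.6000 psu.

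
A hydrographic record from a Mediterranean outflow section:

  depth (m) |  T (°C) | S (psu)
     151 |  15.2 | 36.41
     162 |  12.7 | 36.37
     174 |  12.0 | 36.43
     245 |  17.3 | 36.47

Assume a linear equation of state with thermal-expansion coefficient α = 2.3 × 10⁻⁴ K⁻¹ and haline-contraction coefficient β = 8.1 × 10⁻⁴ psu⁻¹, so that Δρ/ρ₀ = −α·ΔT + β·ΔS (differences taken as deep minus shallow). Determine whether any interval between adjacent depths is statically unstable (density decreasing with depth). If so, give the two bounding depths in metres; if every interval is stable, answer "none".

174–245 m

Evaluate Δρ/ρ₀ = −αΔT + βΔS across each adjacent pair:
  151–162 m: −αΔT+βΔS = −(2.3 × 10⁻⁴)(-2.5)+(8.1 × 10⁻⁴)(-0.04) = 5.4 × 10⁻⁴ → stable
  162–174 m: −αΔT+βΔS = −(2.3 × 10⁻⁴)(-0.7)+(8.1 × 10⁻⁴)(+0.06) = 2.1 × 10⁻⁴ → stable
  174–245 m: −αΔT+βΔS = −(2.3 × 10⁻⁴)(+5.3)+(8.1 × 10⁻⁴)(+0.04) = -1.2 × 10⁻³ → UNSTABLE
The 174–245 m interval has Δρ < 0: lighter water underlies denser water.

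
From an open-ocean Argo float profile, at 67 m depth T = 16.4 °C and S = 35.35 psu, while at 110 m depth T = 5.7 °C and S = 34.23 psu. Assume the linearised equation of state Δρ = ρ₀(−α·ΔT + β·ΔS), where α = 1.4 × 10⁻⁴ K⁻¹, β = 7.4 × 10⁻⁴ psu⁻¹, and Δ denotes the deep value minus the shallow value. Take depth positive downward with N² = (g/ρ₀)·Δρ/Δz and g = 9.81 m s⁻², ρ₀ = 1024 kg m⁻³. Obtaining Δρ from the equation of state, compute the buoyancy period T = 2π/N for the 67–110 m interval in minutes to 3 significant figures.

ΔT = -10.7 K, ΔS = -1.12 psu (deep − shallow).
Δρ/ρ₀ = −αΔT + βΔS = 1.498 × 10⁻³ − 8.288 × 10⁻⁴ = 6.692 × 10⁻⁴, so Δρ ≈ 0.6853 kg m⁻³.
N² = (g/ρ₀)·Δρ/Δz = g·(Δρ/ρ₀)/Δz = 9.81 × 6.692 × 10⁻⁴ / 43 = 1.5267 × 10⁻⁴ s⁻².
N = √(1.5267 × 10⁻⁴) = 0.012356 rad s⁻¹ → T = 2π/N = 508.51 s = 8.4752 min ≈ 8.48 min.

8.48 min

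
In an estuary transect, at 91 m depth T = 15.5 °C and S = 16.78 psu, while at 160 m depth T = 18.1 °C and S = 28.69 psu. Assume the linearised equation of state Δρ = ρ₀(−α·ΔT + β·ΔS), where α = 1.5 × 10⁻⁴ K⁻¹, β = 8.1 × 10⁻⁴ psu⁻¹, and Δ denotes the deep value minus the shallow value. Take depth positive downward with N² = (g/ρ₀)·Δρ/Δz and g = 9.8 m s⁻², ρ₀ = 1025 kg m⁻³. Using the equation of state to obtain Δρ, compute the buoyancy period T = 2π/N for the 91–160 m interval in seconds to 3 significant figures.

ΔT = +2.6 K, ΔS = +11.91 psu (deep − shallow).
Δρ/ρ₀ = −αΔT + βΔS = -3.90 × 10⁻⁴ + 9.6471 × 10⁻³ = 9.2571 × 10⁻³, so Δρ ≈ 9.489 kg m⁻³.
N² = (g/ρ₀)·Δρ/Δz = g·(Δρ/ρ₀)/Δz = 9.8 × 9.2571 × 10⁻³ / 69 = 1.3148 × 10⁻³ s⁻².
N = √(1.3148 × 10⁻³) = 0.036260 rad s⁻¹ → T = 2π/N = 173.28 s ≈ 173 s.

173 s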